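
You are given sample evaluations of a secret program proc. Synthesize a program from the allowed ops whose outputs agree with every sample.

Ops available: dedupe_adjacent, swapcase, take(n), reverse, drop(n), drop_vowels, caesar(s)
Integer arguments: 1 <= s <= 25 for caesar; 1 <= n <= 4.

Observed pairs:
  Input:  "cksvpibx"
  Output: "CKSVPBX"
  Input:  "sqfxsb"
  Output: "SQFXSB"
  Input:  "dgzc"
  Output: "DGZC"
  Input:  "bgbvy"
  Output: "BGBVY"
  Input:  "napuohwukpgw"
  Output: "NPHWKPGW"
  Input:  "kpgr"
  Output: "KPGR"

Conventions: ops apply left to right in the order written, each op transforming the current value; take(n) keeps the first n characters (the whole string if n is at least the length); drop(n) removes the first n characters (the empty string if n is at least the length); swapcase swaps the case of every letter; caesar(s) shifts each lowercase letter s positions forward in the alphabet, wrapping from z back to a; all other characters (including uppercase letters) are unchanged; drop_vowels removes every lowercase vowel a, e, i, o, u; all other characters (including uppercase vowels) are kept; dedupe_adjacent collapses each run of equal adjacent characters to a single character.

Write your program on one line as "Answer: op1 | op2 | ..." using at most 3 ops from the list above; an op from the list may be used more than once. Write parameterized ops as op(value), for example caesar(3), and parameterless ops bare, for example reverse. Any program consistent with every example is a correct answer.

drop_vowels | swapcase

Check, running the answer program on each example:
  "cksvpibx" -> "cksvpbx" -> "CKSVPBX"
  "sqfxsb" -> "sqfxsb" -> "SQFXSB"
  "dgzc" -> "dgzc" -> "DGZC"
  "bgbvy" -> "bgbvy" -> "BGBVY"
  "napuohwukpgw" -> "nphwkpgw" -> "NPHWKPGW"
  "kpgr" -> "kpgr" -> "KPGR"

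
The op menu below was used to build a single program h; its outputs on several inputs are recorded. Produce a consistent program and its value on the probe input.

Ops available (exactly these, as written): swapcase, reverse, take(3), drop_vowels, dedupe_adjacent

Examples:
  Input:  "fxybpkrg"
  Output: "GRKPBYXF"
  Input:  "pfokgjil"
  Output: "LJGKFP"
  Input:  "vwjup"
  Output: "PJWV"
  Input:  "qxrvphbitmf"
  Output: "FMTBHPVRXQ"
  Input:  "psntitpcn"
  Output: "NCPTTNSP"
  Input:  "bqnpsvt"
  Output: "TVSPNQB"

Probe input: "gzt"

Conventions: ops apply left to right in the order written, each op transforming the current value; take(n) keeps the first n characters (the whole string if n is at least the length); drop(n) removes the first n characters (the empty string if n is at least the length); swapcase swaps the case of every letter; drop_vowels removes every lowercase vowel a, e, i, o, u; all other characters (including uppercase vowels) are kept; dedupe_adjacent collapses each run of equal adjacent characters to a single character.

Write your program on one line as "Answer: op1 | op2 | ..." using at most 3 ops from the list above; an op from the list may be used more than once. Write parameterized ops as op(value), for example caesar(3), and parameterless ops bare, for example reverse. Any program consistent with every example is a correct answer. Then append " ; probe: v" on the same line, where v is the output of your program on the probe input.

drop_vowels | swapcase | reverse ; probe: "TZG"

Check, running the answer program on each example:
  "fxybpkrg" -> "fxybpkrg" -> "FXYBPKRG" -> "GRKPBYXF"
  "pfokgjil" -> "pfkgjl" -> "PFKGJL" -> "LJGKFP"
  "vwjup" -> "vwjp" -> "VWJP" -> "PJWV"
  "qxrvphbitmf" -> "qxrvphbtmf" -> "QXRVPHBTMF" -> "FMTBHPVRXQ"
  "psntitpcn" -> "psnttpcn" -> "PSNTTPCN" -> "NCPTTNSP"
  "bqnpsvt" -> "bqnpsvt" -> "BQNPSVT" -> "TVSPNQB"
  probe: "gzt" -> "gzt" -> "GZT" -> "TZG"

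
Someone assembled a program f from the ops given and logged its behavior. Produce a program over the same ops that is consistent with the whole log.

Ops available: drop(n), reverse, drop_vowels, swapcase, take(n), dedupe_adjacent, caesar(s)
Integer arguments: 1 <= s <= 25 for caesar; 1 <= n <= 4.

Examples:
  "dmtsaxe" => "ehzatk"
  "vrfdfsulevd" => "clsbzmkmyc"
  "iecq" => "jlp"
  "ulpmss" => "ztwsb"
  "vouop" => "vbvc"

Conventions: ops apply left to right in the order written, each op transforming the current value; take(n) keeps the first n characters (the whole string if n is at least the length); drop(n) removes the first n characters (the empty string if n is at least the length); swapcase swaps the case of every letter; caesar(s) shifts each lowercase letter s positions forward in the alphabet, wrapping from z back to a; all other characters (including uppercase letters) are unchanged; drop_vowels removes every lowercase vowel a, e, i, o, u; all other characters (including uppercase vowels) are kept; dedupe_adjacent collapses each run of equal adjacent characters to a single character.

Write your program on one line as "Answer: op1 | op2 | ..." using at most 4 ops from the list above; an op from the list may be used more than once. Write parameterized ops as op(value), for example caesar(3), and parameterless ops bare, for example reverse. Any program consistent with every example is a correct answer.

caesar(7) | reverse | drop(1)

Check, running the answer program on each example:
  "dmtsaxe" -> "ktazhel" -> "lehzatk" -> "ehzatk"
  "vrfdfsulevd" -> "cymkmzbslck" -> "kclsbzmkmyc" -> "clsbzmkmyc"
  "iecq" -> "pljx" -> "xjlp" -> "jlp"
  "ulpmss" -> "bswtzz" -> "zztwsb" -> "ztwsb"
  "vouop" -> "cvbvw" -> "wvbvc" -> "vbvc"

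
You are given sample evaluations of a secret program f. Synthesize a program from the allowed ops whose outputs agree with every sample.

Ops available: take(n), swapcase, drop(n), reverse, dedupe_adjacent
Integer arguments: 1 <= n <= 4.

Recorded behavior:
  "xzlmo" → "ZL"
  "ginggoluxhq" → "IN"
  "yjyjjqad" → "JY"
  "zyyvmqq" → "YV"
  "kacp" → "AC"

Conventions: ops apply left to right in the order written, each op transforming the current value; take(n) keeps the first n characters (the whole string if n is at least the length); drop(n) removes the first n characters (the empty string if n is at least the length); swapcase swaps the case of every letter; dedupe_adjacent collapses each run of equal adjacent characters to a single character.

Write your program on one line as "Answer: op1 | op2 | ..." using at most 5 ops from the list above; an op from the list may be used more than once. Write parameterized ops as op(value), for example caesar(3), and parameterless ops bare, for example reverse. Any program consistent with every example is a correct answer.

dedupe_adjacent | swapcase | drop(1) | take(2)

Check, running the answer program on each example:
  "xzlmo" -> "xzlmo" -> "XZLMO" -> "ZLMO" -> "ZL"
  "ginggoluxhq" -> "gingoluxhq" -> "GINGOLUXHQ" -> "INGOLUXHQ" -> "IN"
  "yjyjjqad" -> "yjyjqad" -> "YJYJQAD" -> "JYJQAD" -> "JY"
  "zyyvmqq" -> "zyvmq" -> "ZYVMQ" -> "YVMQ" -> "YV"
  "kacp" -> "kacp" -> "KACP" -> "ACP" -> "AC"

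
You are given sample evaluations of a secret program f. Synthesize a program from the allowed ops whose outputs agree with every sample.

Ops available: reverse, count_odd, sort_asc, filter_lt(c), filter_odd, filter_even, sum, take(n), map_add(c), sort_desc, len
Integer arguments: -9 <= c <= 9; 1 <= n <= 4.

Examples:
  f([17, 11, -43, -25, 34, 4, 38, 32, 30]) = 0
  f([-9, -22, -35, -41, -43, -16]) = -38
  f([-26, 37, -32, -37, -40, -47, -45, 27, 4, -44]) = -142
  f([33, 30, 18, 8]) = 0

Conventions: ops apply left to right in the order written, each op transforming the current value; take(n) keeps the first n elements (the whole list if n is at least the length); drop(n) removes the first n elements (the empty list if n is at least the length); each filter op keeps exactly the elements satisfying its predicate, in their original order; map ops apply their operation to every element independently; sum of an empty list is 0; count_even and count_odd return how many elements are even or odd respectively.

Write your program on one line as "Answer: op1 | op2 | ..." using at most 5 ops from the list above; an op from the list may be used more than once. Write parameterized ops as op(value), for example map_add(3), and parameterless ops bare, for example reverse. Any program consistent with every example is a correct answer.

filter_lt(-8) | filter_even | reverse | sum

Check, running the answer program on each example:
  [17, 11, -43, -25, 34, 4, 38, 32, 30] -> [-43, -25] -> [] -> [] -> 0
  [-9, -22, -35, -41, -43, -16] -> [-9, -22, -35, -41, -43, -16] -> [-22, -16] -> [-16, -22] -> -38
  [-26, 37, -32, -37, -40, -47, -45, 27, 4, -44] -> [-26, -32, -37, -40, -47, -45, -44] -> [-26, -32, -40, -44] -> [-44, -40, -32, -26] -> -142
  [33, 30, 18, 8] -> [] -> [] -> [] -> 0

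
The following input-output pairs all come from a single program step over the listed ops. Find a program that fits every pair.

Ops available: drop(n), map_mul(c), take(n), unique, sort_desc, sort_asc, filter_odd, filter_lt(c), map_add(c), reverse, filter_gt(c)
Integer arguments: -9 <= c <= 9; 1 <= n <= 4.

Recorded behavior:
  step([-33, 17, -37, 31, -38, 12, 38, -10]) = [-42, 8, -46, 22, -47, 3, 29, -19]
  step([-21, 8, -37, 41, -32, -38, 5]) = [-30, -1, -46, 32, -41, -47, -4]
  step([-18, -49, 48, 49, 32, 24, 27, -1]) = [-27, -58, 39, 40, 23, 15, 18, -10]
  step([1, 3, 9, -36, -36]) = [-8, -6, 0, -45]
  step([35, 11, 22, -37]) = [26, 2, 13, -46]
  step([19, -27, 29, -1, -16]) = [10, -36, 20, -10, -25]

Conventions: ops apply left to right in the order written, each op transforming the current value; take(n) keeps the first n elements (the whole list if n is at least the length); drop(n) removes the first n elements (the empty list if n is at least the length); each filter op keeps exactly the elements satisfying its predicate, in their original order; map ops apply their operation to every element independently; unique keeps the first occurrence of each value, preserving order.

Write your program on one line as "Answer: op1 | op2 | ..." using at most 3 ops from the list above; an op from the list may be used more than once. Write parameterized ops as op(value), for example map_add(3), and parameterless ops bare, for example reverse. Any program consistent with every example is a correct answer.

map_add(-9) | unique

Check, running the answer program on each example:
  [-33, 17, -37, 31, -38, 12, 38, -10] -> [-42, 8, -46, 22, -47, 3, 29, -19] -> [-42, 8, -46, 22, -47, 3, 29, -19]
  [-21, 8, -37, 41, -32, -38, 5] -> [-30, -1, -46, 32, -41, -47, -4] -> [-30, -1, -46, 32, -41, -47, -4]
  [-18, -49, 48, 49, 32, 24, 27, -1] -> [-27, -58, 39, 40, 23, 15, 18, -10] -> [-27, -58, 39, 40, 23, 15, 18, -10]
  [1, 3, 9, -36, -36] -> [-8, -6, 0, -45, -45] -> [-8, -6, 0, -45]
  [35, 11, 22, -37] -> [26, 2, 13, -46] -> [26, 2, 13, -46]
  [19, -27, 29, -1, -16] -> [10, -36, 20, -10, -25] -> [10, -36, 20, -10, -25]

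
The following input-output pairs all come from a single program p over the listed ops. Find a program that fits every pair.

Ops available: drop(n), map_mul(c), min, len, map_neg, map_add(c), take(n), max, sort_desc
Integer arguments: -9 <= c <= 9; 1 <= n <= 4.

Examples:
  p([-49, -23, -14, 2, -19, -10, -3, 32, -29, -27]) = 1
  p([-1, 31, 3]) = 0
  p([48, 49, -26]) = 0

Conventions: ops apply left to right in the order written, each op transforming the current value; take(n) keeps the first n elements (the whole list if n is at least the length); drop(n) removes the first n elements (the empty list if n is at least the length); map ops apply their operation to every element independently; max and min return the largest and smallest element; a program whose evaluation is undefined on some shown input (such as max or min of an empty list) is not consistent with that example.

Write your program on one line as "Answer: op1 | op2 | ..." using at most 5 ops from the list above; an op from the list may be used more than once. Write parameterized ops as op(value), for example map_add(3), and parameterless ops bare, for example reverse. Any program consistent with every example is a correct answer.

drop(4) | map_mul(9) | take(2) | drop(1) | len

Check, running the answer program on each example:
  [-49, -23, -14, 2, -19, -10, -3, 32, -29, -27] -> [-19, -10, -3, 32, -29, -27] -> [-171, -90, -27, 288, -261, -243] -> [-171, -90] -> [-90] -> 1
  [-1, 31, 3] -> [] -> [] -> [] -> [] -> 0
  [48, 49, -26] -> [] -> [] -> [] -> [] -> 0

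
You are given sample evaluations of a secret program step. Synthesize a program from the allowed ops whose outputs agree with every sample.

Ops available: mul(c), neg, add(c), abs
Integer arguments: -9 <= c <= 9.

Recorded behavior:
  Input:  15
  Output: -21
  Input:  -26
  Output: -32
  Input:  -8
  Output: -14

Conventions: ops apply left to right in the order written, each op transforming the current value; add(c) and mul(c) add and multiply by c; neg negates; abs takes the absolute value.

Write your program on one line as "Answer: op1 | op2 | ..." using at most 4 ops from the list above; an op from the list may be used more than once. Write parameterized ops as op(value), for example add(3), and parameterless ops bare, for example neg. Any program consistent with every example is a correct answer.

abs | add(8) | neg | add(2)

Check, running the answer program on each example:
  15 -> 15 -> 23 -> -23 -> -21
  -26 -> 26 -> 34 -> -34 -> -32
  -8 -> 8 -> 16 -> -16 -> -14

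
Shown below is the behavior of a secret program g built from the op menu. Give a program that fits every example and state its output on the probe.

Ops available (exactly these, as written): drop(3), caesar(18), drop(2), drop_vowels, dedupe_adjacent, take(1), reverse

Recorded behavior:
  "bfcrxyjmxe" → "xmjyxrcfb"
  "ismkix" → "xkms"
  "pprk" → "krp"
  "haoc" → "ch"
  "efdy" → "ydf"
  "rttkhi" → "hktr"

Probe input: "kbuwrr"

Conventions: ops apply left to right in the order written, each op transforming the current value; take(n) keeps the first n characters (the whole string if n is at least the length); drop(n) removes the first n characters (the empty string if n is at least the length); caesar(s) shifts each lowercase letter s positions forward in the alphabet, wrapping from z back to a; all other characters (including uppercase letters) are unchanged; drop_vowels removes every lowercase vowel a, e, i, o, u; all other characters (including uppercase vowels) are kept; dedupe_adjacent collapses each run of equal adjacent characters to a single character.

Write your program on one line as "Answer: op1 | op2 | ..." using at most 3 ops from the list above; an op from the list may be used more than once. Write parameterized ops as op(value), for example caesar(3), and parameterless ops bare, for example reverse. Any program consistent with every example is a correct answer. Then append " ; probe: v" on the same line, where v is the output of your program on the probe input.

drop_vowels | dedupe_adjacent | reverse ; probe: "rwbk"

Check, running the answer program on each example:
  "bfcrxyjmxe" -> "bfcrxyjmx" -> "bfcrxyjmx" -> "xmjyxrcfb"
  "ismkix" -> "smkx" -> "smkx" -> "xkms"
  "pprk" -> "pprk" -> "prk" -> "krp"
  "haoc" -> "hc" -> "hc" -> "ch"
  "efdy" -> "fdy" -> "fdy" -> "ydf"
  "rttkhi" -> "rttkh" -> "rtkh" -> "hktr"
  probe: "kbuwrr" -> "kbwrr" -> "kbwr" -> "rwbk"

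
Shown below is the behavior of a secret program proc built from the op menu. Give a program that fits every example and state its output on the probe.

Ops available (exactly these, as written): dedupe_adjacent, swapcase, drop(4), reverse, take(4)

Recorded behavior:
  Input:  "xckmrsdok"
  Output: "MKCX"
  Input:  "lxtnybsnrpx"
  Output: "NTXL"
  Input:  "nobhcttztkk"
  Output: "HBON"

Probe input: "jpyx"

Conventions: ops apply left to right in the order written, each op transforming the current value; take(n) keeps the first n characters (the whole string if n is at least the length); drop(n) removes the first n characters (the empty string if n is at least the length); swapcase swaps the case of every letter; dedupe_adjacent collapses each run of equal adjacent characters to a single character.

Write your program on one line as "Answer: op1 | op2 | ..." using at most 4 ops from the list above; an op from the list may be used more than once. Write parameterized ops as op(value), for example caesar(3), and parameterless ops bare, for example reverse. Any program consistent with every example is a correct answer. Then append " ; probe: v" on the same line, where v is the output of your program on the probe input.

take(4) | reverse | swapcase ; probe: "XYPJ"

Check, running the answer program on each example:
  "xckmrsdok" -> "xckm" -> "mkcx" -> "MKCX"
  "lxtnybsnrpx" -> "lxtn" -> "ntxl" -> "NTXL"
  "nobhcttztkk" -> "nobh" -> "hbon" -> "HBON"
  probe: "jpyx" -> "jpyx" -> "xypj" -> "XYPJ"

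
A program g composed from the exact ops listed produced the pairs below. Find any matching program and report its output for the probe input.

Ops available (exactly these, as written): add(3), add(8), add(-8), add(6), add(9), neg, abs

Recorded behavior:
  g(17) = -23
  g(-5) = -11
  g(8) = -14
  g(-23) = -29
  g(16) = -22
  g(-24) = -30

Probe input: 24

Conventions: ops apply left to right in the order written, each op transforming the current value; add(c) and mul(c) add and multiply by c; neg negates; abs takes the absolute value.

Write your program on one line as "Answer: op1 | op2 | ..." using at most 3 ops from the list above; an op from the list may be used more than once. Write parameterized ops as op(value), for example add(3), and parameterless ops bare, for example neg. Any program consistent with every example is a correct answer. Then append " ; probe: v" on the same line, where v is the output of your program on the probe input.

abs | add(6) | neg ; probe: -30

Check, running the answer program on each example:
  17 -> 17 -> 23 -> -23
  -5 -> 5 -> 11 -> -11
  8 -> 8 -> 14 -> -14
  -23 -> 23 -> 29 -> -29
  16 -> 16 -> 22 -> -22
  -24 -> 24 -> 30 -> -30
  probe: 24 -> 24 -> 30 -> -30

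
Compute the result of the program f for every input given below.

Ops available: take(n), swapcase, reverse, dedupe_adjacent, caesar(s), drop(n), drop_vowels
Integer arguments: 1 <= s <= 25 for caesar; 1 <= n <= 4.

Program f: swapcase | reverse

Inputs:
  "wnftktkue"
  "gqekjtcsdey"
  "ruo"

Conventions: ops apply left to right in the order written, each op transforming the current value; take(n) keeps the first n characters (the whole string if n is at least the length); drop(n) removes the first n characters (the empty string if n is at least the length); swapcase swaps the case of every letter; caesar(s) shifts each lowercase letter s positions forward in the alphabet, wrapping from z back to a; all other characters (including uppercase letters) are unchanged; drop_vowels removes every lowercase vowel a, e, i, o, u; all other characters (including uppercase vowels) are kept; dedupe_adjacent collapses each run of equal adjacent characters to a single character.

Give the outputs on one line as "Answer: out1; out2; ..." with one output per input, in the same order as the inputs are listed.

Execution, op by op:
  "wnftktkue" -> "WNFTKTKUE" -> "EUKTKTFNW"
  "gqekjtcsdey" -> "GQEKJTCSDEY" -> "YEDSCTJKEQG"
  "ruo" -> "RUO" -> "OUR"

"EUKTKTFNW"; "YEDSCTJKEQG"; "OUR"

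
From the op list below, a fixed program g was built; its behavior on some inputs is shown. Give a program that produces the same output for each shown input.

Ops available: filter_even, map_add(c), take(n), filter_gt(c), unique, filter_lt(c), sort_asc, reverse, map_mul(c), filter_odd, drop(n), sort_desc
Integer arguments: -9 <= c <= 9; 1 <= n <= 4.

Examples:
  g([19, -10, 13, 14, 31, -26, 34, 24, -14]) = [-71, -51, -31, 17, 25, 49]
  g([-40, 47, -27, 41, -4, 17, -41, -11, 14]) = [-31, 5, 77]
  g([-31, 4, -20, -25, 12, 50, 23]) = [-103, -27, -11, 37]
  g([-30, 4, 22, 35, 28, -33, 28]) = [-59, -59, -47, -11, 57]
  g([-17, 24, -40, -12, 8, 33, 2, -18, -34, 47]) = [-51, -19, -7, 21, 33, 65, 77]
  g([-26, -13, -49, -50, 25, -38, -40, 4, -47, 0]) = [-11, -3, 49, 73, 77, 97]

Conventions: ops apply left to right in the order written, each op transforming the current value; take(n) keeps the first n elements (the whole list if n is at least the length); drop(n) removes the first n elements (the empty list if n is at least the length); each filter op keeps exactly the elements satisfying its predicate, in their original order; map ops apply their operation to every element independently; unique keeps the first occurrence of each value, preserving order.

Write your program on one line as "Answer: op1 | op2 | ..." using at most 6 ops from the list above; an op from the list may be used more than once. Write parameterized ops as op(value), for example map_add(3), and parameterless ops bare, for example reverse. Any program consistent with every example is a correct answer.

reverse | filter_even | map_mul(-2) | sort_desc | reverse | map_add(-3)

Check, running the answer program on each example:
  [19, -10, 13, 14, 31, -26, 34, 24, -14] -> [-14, 24, 34, -26, 31, 14, 13, -10, 19] -> [-14, 24, 34, -26, 14, -10] -> [28, -48, -68, 52, -28, 20] -> [52, 28, 20, -28, -48, -68] -> [-68, -48, -28, 20, 28, 52] -> [-71, -51, -31, 17, 25, 49]
  [-40, 47, -27, 41, -4, 17, -41, -11, 14] -> [14, -11, -41, 17, -4, 41, -27, 47, -40] -> [14, -4, -40] -> [-28, 8, 80] -> [80, 8, -28] -> [-28, 8, 80] -> [-31, 5, 77]
  [-31, 4, -20, -25, 12, 50, 23] -> [23, 50, 12, -25, -20, 4, -31] -> [50, 12, -20, 4] -> [-100, -24, 40, -8] -> [40, -8, -24, -100] -> [-100, -24, -8, 40] -> [-103, -27, -11, 37]
  [-30, 4, 22, 35, 28, -33, 28] -> [28, -33, 28, 35, 22, 4, -30] -> [28, 28, 22, 4, -30] -> [-56, -56, -44, -8, 60] -> [60, -8, -44, -56, -56] -> [-56, -56, -44, -8, 60] -> [-59, -59, -47, -11, 57]
  [-17, 24, -40, -12, 8, 33, 2, -18, -34, 47] -> [47, -34, -18, 2, 33, 8, -12, -40, 24, -17] -> [-34, -18, 2, 8, -12, -40, 24] -> [68, 36, -4, -16, 24, 80, -48] -> [80, 68, 36, 24, -4, -16, -48] -> [-48, -16, -4, 24, 36, 68, 80] -> [-51, -19, -7, 21, 33, 65, 77]
  [-26, -13, -49, -50, 25, -38, -40, 4, -47, 0] -> [0, -47, 4, -40, -38, 25, -50, -49, -13, -26] -> [0, 4, -40, -38, -50, -26] -> [0, -8, 80, 76, 100, 52] -> [100, 80, 76, 52, 0, -8] -> [-8, 0, 52, 76, 80, 100] -> [-11, -3, 49, 73, 77, 97]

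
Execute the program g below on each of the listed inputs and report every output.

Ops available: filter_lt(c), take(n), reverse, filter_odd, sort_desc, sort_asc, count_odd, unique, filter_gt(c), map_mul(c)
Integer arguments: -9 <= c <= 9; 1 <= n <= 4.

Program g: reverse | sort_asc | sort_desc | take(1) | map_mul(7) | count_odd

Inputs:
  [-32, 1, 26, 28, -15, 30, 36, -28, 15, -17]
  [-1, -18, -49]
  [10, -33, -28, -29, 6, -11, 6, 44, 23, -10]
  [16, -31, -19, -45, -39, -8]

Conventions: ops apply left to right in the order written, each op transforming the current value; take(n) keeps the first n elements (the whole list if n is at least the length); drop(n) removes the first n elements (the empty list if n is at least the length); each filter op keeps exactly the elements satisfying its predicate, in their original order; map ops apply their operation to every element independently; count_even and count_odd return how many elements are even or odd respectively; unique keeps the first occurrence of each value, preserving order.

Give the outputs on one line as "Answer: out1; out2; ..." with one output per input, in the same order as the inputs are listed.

0; 1; 0; 0

Execution, op by op:
  [-32, 1, 26, 28, -15, 30, 36, -28, 15, -17] -> [-17, 15, -28, 36, 30, -15, 28, 26, 1, -32] -> [-32, -28, -17, -15, 1, 15, 26, 28, 30, 36] -> [36, 30, 28, 26, 15, 1, -15, -17, -28, -32] -> [36] -> [252] -> 0
  [-1, -18, -49] -> [-49, -18, -1] -> [-49, -18, -1] -> [-1, -18, -49] -> [-1] -> [-7] -> 1
  [10, -33, -28, -29, 6, -11, 6, 44, 23, -10] -> [-10, 23, 44, 6, -11, 6, -29, -28, -33, 10] -> [-33, -29, -28, -11, -10, 6, 6, 10, 23, 44] -> [44, 23, 10, 6, 6, -10, -11, -28, -29, -33] -> [44] -> [308] -> 0
  [16, -31, -19, -45, -39, -8] -> [-8, -39, -45, -19, -31, 16] -> [-45, -39, -31, -19, -8, 16] -> [16, -8, -19, -31, -39, -45] -> [16] -> [112] -> 0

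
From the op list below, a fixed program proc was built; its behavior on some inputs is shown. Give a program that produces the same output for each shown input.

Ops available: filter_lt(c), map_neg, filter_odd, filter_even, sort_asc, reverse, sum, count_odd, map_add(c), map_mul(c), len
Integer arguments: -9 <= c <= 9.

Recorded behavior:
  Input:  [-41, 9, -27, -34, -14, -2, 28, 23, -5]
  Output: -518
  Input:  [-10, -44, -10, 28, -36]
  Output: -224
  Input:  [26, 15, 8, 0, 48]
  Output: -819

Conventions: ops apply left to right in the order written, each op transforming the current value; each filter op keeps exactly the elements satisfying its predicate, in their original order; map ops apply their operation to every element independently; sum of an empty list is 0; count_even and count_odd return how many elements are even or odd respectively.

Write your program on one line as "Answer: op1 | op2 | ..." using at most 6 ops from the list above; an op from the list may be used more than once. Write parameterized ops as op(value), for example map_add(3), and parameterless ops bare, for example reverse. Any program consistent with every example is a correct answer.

map_add(4) | map_mul(-7) | reverse | filter_lt(6) | sort_asc | sum

Check, running the answer program on each example:
  [-41, 9, -27, -34, -14, -2, 28, 23, -5] -> [-37, 13, -23, -30, -10, 2, 32, 27, -1] -> [259, -91, 161, 210, 70, -14, -224, -189, 7] -> [7, -189, -224, -14, 70, 210, 161, -91, 259] -> [-189, -224, -14, -91] -> [-224, -189, -91, -14] -> -518
  [-10, -44, -10, 28, -36] -> [-6, -40, -6, 32, -32] -> [42, 280, 42, -224, 224] -> [224, -224, 42, 280, 42] -> [-224] -> [-224] -> -224
  [26, 15, 8, 0, 48] -> [30, 19, 12, 4, 52] -> [-210, -133, -84, -28, -364] -> [-364, -28, -84, -133, -210] -> [-364, -28, -84, -133, -210] -> [-364, -210, -133, -84, -28] -> -819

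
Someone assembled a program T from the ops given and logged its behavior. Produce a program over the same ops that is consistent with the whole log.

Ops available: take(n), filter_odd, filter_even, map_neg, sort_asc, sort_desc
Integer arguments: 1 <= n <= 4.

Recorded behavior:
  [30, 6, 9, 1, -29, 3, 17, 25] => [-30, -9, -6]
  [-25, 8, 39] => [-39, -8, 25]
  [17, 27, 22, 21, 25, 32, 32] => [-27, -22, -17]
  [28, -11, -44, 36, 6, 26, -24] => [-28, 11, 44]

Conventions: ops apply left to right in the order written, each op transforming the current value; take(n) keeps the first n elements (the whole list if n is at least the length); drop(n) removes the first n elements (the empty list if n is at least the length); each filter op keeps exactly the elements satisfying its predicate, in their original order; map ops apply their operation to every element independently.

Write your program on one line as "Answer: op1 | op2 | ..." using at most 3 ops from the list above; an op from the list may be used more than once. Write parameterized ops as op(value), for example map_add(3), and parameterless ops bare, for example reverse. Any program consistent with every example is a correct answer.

take(3) | sort_desc | map_neg

Check, running the answer program on each example:
  [30, 6, 9, 1, -29, 3, 17, 25] -> [30, 6, 9] -> [30, 9, 6] -> [-30, -9, -6]
  [-25, 8, 39] -> [-25, 8, 39] -> [39, 8, -25] -> [-39, -8, 25]
  [17, 27, 22, 21, 25, 32, 32] -> [17, 27, 22] -> [27, 22, 17] -> [-27, -22, -17]
  [28, -11, -44, 36, 6, 26, -24] -> [28, -11, -44] -> [28, -11, -44] -> [-28, 11, 44]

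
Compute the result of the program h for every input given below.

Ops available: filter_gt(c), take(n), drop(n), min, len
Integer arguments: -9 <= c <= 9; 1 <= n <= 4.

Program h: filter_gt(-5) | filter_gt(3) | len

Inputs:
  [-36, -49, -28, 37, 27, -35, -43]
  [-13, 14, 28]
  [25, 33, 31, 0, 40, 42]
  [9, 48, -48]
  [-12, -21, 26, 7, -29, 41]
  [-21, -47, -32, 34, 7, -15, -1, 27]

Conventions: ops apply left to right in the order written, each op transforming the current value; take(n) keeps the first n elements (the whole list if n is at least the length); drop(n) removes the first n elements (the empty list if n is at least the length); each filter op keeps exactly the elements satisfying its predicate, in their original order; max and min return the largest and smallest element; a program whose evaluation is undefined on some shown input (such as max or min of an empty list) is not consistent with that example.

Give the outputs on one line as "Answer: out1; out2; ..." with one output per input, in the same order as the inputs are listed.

Execution, op by op:
  [-36, -49, -28, 37, 27, -35, -43] -> [37, 27] -> [37, 27] -> 2
  [-13, 14, 28] -> [14, 28] -> [14, 28] -> 2
  [25, 33, 31, 0, 40, 42] -> [25, 33, 31, 0, 40, 42] -> [25, 33, 31, 40, 42] -> 5
  [9, 48, -48] -> [9, 48] -> [9, 48] -> 2
  [-12, -21, 26, 7, -29, 41] -> [26, 7, 41] -> [26, 7, 41] -> 3
  [-21, -47, -32, 34, 7, -15, -1, 27] -> [34, 7, -1, 27] -> [34, 7, 27] -> 3

2; 2; 5; 2; 3; 3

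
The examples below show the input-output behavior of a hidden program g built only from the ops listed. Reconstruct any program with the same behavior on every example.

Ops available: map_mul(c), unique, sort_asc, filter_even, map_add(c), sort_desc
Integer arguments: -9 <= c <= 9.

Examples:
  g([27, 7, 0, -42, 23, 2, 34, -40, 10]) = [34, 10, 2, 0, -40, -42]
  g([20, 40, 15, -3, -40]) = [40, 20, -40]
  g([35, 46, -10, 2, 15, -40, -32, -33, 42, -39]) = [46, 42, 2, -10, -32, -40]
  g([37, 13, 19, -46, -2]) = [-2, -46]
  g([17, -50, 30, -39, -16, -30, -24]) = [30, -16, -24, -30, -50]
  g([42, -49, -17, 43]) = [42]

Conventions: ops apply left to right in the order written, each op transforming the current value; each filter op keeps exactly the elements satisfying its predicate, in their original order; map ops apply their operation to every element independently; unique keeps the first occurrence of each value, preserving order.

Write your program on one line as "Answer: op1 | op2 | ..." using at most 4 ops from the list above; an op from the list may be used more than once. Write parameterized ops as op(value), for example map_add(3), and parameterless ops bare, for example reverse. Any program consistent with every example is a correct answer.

sort_asc | filter_even | sort_desc

Check, running the answer program on each example:
  [27, 7, 0, -42, 23, 2, 34, -40, 10] -> [-42, -40, 0, 2, 7, 10, 23, 27, 34] -> [-42, -40, 0, 2, 10, 34] -> [34, 10, 2, 0, -40, -42]
  [20, 40, 15, -3, -40] -> [-40, -3, 15, 20, 40] -> [-40, 20, 40] -> [40, 20, -40]
  [35, 46, -10, 2, 15, -40, -32, -33, 42, -39] -> [-40, -39, -33, -32, -10, 2, 15, 35, 42, 46] -> [-40, -32, -10, 2, 42, 46] -> [46, 42, 2, -10, -32, -40]
  [37, 13, 19, -46, -2] -> [-46, -2, 13, 19, 37] -> [-46, -2] -> [-2, -46]
  [17, -50, 30, -39, -16, -30, -24] -> [-50, -39, -30, -24, -16, 17, 30] -> [-50, -30, -24, -16, 30] -> [30, -16, -24, -30, -50]
  [42, -49, -17, 43] -> [-49, -17, 42, 43] -> [42] -> [42]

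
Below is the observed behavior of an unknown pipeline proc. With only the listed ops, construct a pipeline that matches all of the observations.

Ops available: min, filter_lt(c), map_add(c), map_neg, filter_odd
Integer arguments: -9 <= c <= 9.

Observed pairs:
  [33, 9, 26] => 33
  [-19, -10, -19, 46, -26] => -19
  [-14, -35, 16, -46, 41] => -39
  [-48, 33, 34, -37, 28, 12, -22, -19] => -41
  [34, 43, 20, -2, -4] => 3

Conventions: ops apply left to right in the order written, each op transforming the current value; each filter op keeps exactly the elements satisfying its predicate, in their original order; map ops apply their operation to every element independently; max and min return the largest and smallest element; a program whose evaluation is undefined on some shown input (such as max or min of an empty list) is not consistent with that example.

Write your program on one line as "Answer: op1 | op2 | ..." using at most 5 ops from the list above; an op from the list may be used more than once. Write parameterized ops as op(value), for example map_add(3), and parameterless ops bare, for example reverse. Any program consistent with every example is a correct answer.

map_add(9) | filter_odd | map_add(5) | map_add(-7) | min

Check, running the answer program on each example:
  [33, 9, 26] -> [42, 18, 35] -> [35] -> [40] -> [33] -> 33
  [-19, -10, -19, 46, -26] -> [-10, -1, -10, 55, -17] -> [-1, 55, -17] -> [4, 60, -12] -> [-3, 53, -19] -> -19
  [-14, -35, 16, -46, 41] -> [-5, -26, 25, -37, 50] -> [-5, 25, -37] -> [0, 30, -32] -> [-7, 23, -39] -> -39
  [-48, 33, 34, -37, 28, 12, -22, -19] -> [-39, 42, 43, -28, 37, 21, -13, -10] -> [-39, 43, 37, 21, -13] -> [-34, 48, 42, 26, -8] -> [-41, 41, 35, 19, -15] -> -41
  [34, 43, 20, -2, -4] -> [43, 52, 29, 7, 5] -> [43, 29, 7, 5] -> [48, 34, 12, 10] -> [41, 27, 5, 3] -> 3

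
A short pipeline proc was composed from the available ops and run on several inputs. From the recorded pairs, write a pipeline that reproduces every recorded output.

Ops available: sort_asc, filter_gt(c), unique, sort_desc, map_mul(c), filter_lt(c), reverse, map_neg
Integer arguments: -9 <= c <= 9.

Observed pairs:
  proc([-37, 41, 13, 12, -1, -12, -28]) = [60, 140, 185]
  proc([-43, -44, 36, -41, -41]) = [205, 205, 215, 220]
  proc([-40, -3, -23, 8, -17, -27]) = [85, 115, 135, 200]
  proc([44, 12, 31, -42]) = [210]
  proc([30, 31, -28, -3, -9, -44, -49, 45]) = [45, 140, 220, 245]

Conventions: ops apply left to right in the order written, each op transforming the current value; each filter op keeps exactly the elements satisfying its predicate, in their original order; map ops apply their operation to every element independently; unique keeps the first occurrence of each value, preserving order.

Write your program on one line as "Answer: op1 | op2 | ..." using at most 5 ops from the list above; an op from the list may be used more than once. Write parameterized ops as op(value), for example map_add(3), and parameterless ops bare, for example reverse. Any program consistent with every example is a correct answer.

filter_lt(-5) | map_neg | map_mul(5) | reverse | sort_asc

Check, running the answer program on each example:
  [-37, 41, 13, 12, -1, -12, -28] -> [-37, -12, -28] -> [37, 12, 28] -> [185, 60, 140] -> [140, 60, 185] -> [60, 140, 185]
  [-43, -44, 36, -41, -41] -> [-43, -44, -41, -41] -> [43, 44, 41, 41] -> [215, 220, 205, 205] -> [205, 205, 220, 215] -> [205, 205, 215, 220]
  [-40, -3, -23, 8, -17, -27] -> [-40, -23, -17, -27] -> [40, 23, 17, 27] -> [200, 115, 85, 135] -> [135, 85, 115, 200] -> [85, 115, 135, 200]
  [44, 12, 31, -42] -> [-42] -> [42] -> [210] -> [210] -> [210]
  [30, 31, -28, -3, -9, -44, -49, 45] -> [-28, -9, -44, -49] -> [28, 9, 44, 49] -> [140, 45, 220, 245] -> [245, 220, 45, 140] -> [45, 140, 220, 245]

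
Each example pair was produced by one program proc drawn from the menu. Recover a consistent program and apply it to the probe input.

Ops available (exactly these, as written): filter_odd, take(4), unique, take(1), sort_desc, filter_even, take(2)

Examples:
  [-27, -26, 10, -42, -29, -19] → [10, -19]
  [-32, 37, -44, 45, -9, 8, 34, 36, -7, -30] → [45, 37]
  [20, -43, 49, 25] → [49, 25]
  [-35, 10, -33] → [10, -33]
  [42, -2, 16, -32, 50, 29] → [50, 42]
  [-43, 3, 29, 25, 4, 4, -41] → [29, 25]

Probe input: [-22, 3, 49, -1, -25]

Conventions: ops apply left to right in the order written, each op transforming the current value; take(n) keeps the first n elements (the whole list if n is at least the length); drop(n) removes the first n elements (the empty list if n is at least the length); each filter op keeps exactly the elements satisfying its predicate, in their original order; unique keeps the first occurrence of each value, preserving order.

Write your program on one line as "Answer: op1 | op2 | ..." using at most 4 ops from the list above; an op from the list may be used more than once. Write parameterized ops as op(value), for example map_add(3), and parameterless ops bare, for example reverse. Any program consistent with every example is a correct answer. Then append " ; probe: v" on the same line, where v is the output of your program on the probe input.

sort_desc | unique | take(2) ; probe: [49, 3]

Check, running the answer program on each example:
  [-27, -26, 10, -42, -29, -19] -> [10, -19, -26, -27, -29, -42] -> [10, -19, -26, -27, -29, -42] -> [10, -19]
  [-32, 37, -44, 45, -9, 8, 34, 36, -7, -30] -> [45, 37, 36, 34, 8, -7, -9, -30, -32, -44] -> [45, 37, 36, 34, 8, -7, -9, -30, -32, -44] -> [45, 37]
  [20, -43, 49, 25] -> [49, 25, 20, -43] -> [49, 25, 20, -43] -> [49, 25]
  [-35, 10, -33] -> [10, -33, -35] -> [10, -33, -35] -> [10, -33]
  [42, -2, 16, -32, 50, 29] -> [50, 42, 29, 16, -2, -32] -> [50, 42, 29, 16, -2, -32] -> [50, 42]
  [-43, 3, 29, 25, 4, 4, -41] -> [29, 25, 4, 4, 3, -41, -43] -> [29, 25, 4, 3, -41, -43] -> [29, 25]
  probe: [-22, 3, 49, -1, -25] -> [49, 3, -1, -22, -25] -> [49, 3, -1, -22, -25] -> [49, 3]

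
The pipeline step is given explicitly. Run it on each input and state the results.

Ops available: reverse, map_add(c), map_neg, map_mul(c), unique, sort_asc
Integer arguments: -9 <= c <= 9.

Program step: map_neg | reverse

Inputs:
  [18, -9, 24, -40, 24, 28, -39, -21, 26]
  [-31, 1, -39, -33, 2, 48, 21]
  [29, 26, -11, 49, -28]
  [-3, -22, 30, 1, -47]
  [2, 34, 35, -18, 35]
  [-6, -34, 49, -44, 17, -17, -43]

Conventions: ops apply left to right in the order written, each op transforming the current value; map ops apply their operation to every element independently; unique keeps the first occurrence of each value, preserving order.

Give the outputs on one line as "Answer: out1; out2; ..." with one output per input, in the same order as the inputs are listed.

Execution, op by op:
  [18, -9, 24, -40, 24, 28, -39, -21, 26] -> [-18, 9, -24, 40, -24, -28, 39, 21, -26] -> [-26, 21, 39, -28, -24, 40, -24, 9, -18]
  [-31, 1, -39, -33, 2, 48, 21] -> [31, -1, 39, 33, -2, -48, -21] -> [-21, -48, -2, 33, 39, -1, 31]
  [29, 26, -11, 49, -28] -> [-29, -26, 11, -49, 28] -> [28, -49, 11, -26, -29]
  [-3, -22, 30, 1, -47] -> [3, 22, -30, -1, 47] -> [47, -1, -30, 22, 3]
  [2, 34, 35, -18, 35] -> [-2, -34, -35, 18, -35] -> [-35, 18, -35, -34, -2]
  [-6, -34, 49, -44, 17, -17, -43] -> [6, 34, -49, 44, -17, 17, 43] -> [43, 17, -17, 44, -49, 34, 6]

[-26, 21, 39, -28, -24, 40, -24, 9, -18]; [-21, -48, -2, 33, 39, -1, 31]; [28, -49, 11, -26, -29]; [47, -1, -30, 22, 3]; [-35, 18, -35, -34, -2]; [43, 17, -17, 44, -49, 34, 6]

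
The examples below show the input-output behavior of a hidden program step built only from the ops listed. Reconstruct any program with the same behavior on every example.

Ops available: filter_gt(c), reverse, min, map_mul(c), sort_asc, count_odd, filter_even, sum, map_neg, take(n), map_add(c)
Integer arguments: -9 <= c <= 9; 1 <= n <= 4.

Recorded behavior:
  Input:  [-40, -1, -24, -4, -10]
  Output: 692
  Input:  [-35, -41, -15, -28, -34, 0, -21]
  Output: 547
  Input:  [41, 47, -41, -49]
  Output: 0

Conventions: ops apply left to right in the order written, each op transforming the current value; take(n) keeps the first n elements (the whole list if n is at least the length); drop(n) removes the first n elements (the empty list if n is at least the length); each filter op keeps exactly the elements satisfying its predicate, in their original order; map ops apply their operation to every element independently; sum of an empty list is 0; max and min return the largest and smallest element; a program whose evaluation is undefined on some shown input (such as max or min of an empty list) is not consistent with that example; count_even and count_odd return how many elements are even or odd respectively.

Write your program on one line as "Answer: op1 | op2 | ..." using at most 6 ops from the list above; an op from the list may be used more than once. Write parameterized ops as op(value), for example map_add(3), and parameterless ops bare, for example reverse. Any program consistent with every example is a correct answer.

filter_even | map_mul(-8) | map_add(8) | map_add(9) | sum

Check, running the answer program on each example:
  [-40, -1, -24, -4, -10] -> [-40, -24, -4, -10] -> [320, 192, 32, 80] -> [328, 200, 40, 88] -> [337, 209, 49, 97] -> 692
  [-35, -41, -15, -28, -34, 0, -21] -> [-28, -34, 0] -> [224, 272, 0] -> [232, 280, 8] -> [241, 289, 17] -> 547
  [41, 47, -41, -49] -> [] -> [] -> [] -> [] -> 0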